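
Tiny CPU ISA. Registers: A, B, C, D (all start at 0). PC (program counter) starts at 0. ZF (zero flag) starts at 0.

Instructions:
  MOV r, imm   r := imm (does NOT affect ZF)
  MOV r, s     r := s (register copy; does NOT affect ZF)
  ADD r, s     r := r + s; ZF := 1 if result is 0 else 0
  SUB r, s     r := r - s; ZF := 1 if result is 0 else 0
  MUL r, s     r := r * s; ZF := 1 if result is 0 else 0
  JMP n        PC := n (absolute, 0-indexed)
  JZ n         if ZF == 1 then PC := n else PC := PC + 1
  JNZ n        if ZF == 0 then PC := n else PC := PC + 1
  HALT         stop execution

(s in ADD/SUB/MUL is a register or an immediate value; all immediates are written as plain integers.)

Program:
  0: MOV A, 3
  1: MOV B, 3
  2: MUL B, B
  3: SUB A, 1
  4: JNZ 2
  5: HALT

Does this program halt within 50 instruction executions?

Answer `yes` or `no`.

Answer: yes

Derivation:
Step 1: PC=0 exec 'MOV A, 3'. After: A=3 B=0 C=0 D=0 ZF=0 PC=1
Step 2: PC=1 exec 'MOV B, 3'. After: A=3 B=3 C=0 D=0 ZF=0 PC=2
Step 3: PC=2 exec 'MUL B, B'. After: A=3 B=9 C=0 D=0 ZF=0 PC=3
Step 4: PC=3 exec 'SUB A, 1'. After: A=2 B=9 C=0 D=0 ZF=0 PC=4
Step 5: PC=4 exec 'JNZ 2'. After: A=2 B=9 C=0 D=0 ZF=0 PC=2
Step 6: PC=2 exec 'MUL B, B'. After: A=2 B=81 C=0 D=0 ZF=0 PC=3
Step 7: PC=3 exec 'SUB A, 1'. After: A=1 B=81 C=0 D=0 ZF=0 PC=4
Step 8: PC=4 exec 'JNZ 2'. After: A=1 B=81 C=0 D=0 ZF=0 PC=2
Step 9: PC=2 exec 'MUL B, B'. After: A=1 B=6561 C=0 D=0 ZF=0 PC=3
Step 10: PC=3 exec 'SUB A, 1'. After: A=0 B=6561 C=0 D=0 ZF=1 PC=4
Step 11: PC=4 exec 'JNZ 2'. After: A=0 B=6561 C=0 D=0 ZF=1 PC=5
Step 12: PC=5 exec 'HALT'. After: A=0 B=6561 C=0 D=0 ZF=1 PC=5 HALTED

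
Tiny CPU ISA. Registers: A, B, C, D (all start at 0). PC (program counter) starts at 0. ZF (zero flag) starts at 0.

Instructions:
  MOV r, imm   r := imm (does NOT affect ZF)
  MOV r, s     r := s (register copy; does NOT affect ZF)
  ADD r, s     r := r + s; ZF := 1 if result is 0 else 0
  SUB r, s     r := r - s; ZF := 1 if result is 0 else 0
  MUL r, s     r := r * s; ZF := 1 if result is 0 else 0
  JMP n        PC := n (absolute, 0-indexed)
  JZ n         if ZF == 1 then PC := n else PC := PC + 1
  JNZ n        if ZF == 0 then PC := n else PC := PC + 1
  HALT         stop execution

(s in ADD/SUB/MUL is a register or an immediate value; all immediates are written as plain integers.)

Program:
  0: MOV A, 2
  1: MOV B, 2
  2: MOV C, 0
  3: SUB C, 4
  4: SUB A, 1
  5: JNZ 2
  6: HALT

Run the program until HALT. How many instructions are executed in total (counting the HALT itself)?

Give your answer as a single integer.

Step 1: PC=0 exec 'MOV A, 2'. After: A=2 B=0 C=0 D=0 ZF=0 PC=1
Step 2: PC=1 exec 'MOV B, 2'. After: A=2 B=2 C=0 D=0 ZF=0 PC=2
Step 3: PC=2 exec 'MOV C, 0'. After: A=2 B=2 C=0 D=0 ZF=0 PC=3
Step 4: PC=3 exec 'SUB C, 4'. After: A=2 B=2 C=-4 D=0 ZF=0 PC=4
Step 5: PC=4 exec 'SUB A, 1'. After: A=1 B=2 C=-4 D=0 ZF=0 PC=5
Step 6: PC=5 exec 'JNZ 2'. After: A=1 B=2 C=-4 D=0 ZF=0 PC=2
Step 7: PC=2 exec 'MOV C, 0'. After: A=1 B=2 C=0 D=0 ZF=0 PC=3
Step 8: PC=3 exec 'SUB C, 4'. After: A=1 B=2 C=-4 D=0 ZF=0 PC=4
Step 9: PC=4 exec 'SUB A, 1'. After: A=0 B=2 C=-4 D=0 ZF=1 PC=5
Step 10: PC=5 exec 'JNZ 2'. After: A=0 B=2 C=-4 D=0 ZF=1 PC=6
Step 11: PC=6 exec 'HALT'. After: A=0 B=2 C=-4 D=0 ZF=1 PC=6 HALTED
Total instructions executed: 11

Answer: 11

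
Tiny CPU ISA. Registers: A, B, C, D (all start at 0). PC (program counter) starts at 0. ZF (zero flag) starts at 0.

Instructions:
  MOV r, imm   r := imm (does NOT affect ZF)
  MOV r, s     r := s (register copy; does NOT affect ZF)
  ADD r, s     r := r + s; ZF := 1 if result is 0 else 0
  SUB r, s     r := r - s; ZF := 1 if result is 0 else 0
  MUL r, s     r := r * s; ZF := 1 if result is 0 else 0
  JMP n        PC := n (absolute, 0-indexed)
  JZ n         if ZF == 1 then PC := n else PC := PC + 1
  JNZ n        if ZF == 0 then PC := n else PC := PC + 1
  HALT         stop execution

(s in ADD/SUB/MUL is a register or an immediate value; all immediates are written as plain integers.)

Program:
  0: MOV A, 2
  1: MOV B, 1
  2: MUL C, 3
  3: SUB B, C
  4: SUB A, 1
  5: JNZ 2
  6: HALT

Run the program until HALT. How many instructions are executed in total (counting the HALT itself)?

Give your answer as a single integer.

Step 1: PC=0 exec 'MOV A, 2'. After: A=2 B=0 C=0 D=0 ZF=0 PC=1
Step 2: PC=1 exec 'MOV B, 1'. After: A=2 B=1 C=0 D=0 ZF=0 PC=2
Step 3: PC=2 exec 'MUL C, 3'. After: A=2 B=1 C=0 D=0 ZF=1 PC=3
Step 4: PC=3 exec 'SUB B, C'. After: A=2 B=1 C=0 D=0 ZF=0 PC=4
Step 5: PC=4 exec 'SUB A, 1'. After: A=1 B=1 C=0 D=0 ZF=0 PC=5
Step 6: PC=5 exec 'JNZ 2'. After: A=1 B=1 C=0 D=0 ZF=0 PC=2
Step 7: PC=2 exec 'MUL C, 3'. After: A=1 B=1 C=0 D=0 ZF=1 PC=3
Step 8: PC=3 exec 'SUB B, C'. After: A=1 B=1 C=0 D=0 ZF=0 PC=4
Step 9: PC=4 exec 'SUB A, 1'. After: A=0 B=1 C=0 D=0 ZF=1 PC=5
Step 10: PC=5 exec 'JNZ 2'. After: A=0 B=1 C=0 D=0 ZF=1 PC=6
Step 11: PC=6 exec 'HALT'. After: A=0 B=1 C=0 D=0 ZF=1 PC=6 HALTED
Total instructions executed: 11

Answer: 11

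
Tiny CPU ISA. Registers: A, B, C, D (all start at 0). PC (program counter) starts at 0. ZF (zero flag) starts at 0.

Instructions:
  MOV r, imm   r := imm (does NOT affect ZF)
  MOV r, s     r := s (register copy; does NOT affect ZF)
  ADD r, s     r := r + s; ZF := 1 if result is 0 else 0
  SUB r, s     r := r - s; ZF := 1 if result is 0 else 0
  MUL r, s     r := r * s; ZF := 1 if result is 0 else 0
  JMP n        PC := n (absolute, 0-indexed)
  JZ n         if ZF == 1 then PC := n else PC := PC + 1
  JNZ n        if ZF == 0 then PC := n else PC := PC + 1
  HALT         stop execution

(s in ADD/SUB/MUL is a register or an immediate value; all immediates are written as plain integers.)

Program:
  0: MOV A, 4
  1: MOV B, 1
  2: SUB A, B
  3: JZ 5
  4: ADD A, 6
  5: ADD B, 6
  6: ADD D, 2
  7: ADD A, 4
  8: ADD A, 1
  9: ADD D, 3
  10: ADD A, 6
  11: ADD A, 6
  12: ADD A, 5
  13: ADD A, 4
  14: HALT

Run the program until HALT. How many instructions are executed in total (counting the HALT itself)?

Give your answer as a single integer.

Step 1: PC=0 exec 'MOV A, 4'. After: A=4 B=0 C=0 D=0 ZF=0 PC=1
Step 2: PC=1 exec 'MOV B, 1'. After: A=4 B=1 C=0 D=0 ZF=0 PC=2
Step 3: PC=2 exec 'SUB A, B'. After: A=3 B=1 C=0 D=0 ZF=0 PC=3
Step 4: PC=3 exec 'JZ 5'. After: A=3 B=1 C=0 D=0 ZF=0 PC=4
Step 5: PC=4 exec 'ADD A, 6'. After: A=9 B=1 C=0 D=0 ZF=0 PC=5
Step 6: PC=5 exec 'ADD B, 6'. After: A=9 B=7 C=0 D=0 ZF=0 PC=6
Step 7: PC=6 exec 'ADD D, 2'. After: A=9 B=7 C=0 D=2 ZF=0 PC=7
Step 8: PC=7 exec 'ADD A, 4'. After: A=13 B=7 C=0 D=2 ZF=0 PC=8
Step 9: PC=8 exec 'ADD A, 1'. After: A=14 B=7 C=0 D=2 ZF=0 PC=9
Step 10: PC=9 exec 'ADD D, 3'. After: A=14 B=7 C=0 D=5 ZF=0 PC=10
Step 11: PC=10 exec 'ADD A, 6'. After: A=20 B=7 C=0 D=5 ZF=0 PC=11
Step 12: PC=11 exec 'ADD A, 6'. After: A=26 B=7 C=0 D=5 ZF=0 PC=12
Step 13: PC=12 exec 'ADD A, 5'. After: A=31 B=7 C=0 D=5 ZF=0 PC=13
Step 14: PC=13 exec 'ADD A, 4'. After: A=35 B=7 C=0 D=5 ZF=0 PC=14
Step 15: PC=14 exec 'HALT'. After: A=35 B=7 C=0 D=5 ZF=0 PC=14 HALTED
Total instructions executed: 15

Answer: 15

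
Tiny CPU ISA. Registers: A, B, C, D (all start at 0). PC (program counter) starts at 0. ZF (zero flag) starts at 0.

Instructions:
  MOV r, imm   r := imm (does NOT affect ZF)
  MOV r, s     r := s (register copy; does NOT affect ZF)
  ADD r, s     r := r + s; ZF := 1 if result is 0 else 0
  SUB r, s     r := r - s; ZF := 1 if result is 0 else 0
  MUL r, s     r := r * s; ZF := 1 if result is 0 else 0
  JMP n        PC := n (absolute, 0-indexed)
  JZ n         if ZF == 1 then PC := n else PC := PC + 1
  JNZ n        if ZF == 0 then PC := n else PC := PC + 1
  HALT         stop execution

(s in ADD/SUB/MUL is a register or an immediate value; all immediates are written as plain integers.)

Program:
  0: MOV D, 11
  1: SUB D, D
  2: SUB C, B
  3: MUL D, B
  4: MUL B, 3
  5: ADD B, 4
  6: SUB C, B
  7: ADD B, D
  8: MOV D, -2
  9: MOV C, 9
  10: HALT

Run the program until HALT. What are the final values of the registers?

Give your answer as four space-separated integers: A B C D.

Answer: 0 4 9 -2

Derivation:
Step 1: PC=0 exec 'MOV D, 11'. After: A=0 B=0 C=0 D=11 ZF=0 PC=1
Step 2: PC=1 exec 'SUB D, D'. After: A=0 B=0 C=0 D=0 ZF=1 PC=2
Step 3: PC=2 exec 'SUB C, B'. After: A=0 B=0 C=0 D=0 ZF=1 PC=3
Step 4: PC=3 exec 'MUL D, B'. After: A=0 B=0 C=0 D=0 ZF=1 PC=4
Step 5: PC=4 exec 'MUL B, 3'. After: A=0 B=0 C=0 D=0 ZF=1 PC=5
Step 6: PC=5 exec 'ADD B, 4'. After: A=0 B=4 C=0 D=0 ZF=0 PC=6
Step 7: PC=6 exec 'SUB C, B'. After: A=0 B=4 C=-4 D=0 ZF=0 PC=7
Step 8: PC=7 exec 'ADD B, D'. After: A=0 B=4 C=-4 D=0 ZF=0 PC=8
Step 9: PC=8 exec 'MOV D, -2'. After: A=0 B=4 C=-4 D=-2 ZF=0 PC=9
Step 10: PC=9 exec 'MOV C, 9'. After: A=0 B=4 C=9 D=-2 ZF=0 PC=10
Step 11: PC=10 exec 'HALT'. After: A=0 B=4 C=9 D=-2 ZF=0 PC=10 HALTED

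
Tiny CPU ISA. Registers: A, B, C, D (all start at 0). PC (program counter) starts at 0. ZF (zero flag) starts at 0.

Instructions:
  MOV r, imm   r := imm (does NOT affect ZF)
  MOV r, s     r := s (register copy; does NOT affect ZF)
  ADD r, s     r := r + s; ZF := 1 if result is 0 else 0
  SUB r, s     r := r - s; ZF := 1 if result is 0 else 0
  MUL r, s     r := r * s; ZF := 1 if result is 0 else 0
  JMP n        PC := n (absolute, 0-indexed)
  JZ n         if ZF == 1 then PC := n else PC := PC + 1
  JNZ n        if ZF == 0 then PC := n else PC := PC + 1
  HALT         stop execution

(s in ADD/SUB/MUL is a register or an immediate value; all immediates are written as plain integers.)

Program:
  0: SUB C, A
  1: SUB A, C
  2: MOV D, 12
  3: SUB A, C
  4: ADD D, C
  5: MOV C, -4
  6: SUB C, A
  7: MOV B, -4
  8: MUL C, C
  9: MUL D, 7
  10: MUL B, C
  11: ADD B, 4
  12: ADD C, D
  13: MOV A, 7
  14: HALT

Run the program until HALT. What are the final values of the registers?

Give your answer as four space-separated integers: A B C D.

Answer: 7 -60 100 84

Derivation:
Step 1: PC=0 exec 'SUB C, A'. After: A=0 B=0 C=0 D=0 ZF=1 PC=1
Step 2: PC=1 exec 'SUB A, C'. After: A=0 B=0 C=0 D=0 ZF=1 PC=2
Step 3: PC=2 exec 'MOV D, 12'. After: A=0 B=0 C=0 D=12 ZF=1 PC=3
Step 4: PC=3 exec 'SUB A, C'. After: A=0 B=0 C=0 D=12 ZF=1 PC=4
Step 5: PC=4 exec 'ADD D, C'. After: A=0 B=0 C=0 D=12 ZF=0 PC=5
Step 6: PC=5 exec 'MOV C, -4'. After: A=0 B=0 C=-4 D=12 ZF=0 PC=6
Step 7: PC=6 exec 'SUB C, A'. After: A=0 B=0 C=-4 D=12 ZF=0 PC=7
Step 8: PC=7 exec 'MOV B, -4'. After: A=0 B=-4 C=-4 D=12 ZF=0 PC=8
Step 9: PC=8 exec 'MUL C, C'. After: A=0 B=-4 C=16 D=12 ZF=0 PC=9
Step 10: PC=9 exec 'MUL D, 7'. After: A=0 B=-4 C=16 D=84 ZF=0 PC=10
Step 11: PC=10 exec 'MUL B, C'. After: A=0 B=-64 C=16 D=84 ZF=0 PC=11
Step 12: PC=11 exec 'ADD B, 4'. After: A=0 B=-60 C=16 D=84 ZF=0 PC=12
Step 13: PC=12 exec 'ADD C, D'. After: A=0 B=-60 C=100 D=84 ZF=0 PC=13
Step 14: PC=13 exec 'MOV A, 7'. After: A=7 B=-60 C=100 D=84 ZF=0 PC=14
Step 15: PC=14 exec 'HALT'. After: A=7 B=-60 C=100 D=84 ZF=0 PC=14 HALTED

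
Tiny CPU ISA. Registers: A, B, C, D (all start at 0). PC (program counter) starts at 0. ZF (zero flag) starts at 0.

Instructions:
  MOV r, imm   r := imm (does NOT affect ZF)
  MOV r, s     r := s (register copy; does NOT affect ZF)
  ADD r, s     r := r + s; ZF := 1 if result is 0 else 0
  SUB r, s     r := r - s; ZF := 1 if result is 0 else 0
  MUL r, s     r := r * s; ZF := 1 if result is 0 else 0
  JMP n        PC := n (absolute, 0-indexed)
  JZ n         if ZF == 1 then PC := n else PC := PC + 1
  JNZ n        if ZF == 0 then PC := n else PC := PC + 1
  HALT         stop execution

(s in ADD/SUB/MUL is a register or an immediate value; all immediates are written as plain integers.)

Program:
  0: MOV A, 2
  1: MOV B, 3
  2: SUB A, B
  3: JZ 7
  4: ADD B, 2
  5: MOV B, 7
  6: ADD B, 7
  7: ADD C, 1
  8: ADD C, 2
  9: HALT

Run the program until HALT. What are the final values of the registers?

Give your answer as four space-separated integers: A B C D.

Answer: -1 14 3 0

Derivation:
Step 1: PC=0 exec 'MOV A, 2'. After: A=2 B=0 C=0 D=0 ZF=0 PC=1
Step 2: PC=1 exec 'MOV B, 3'. After: A=2 B=3 C=0 D=0 ZF=0 PC=2
Step 3: PC=2 exec 'SUB A, B'. After: A=-1 B=3 C=0 D=0 ZF=0 PC=3
Step 4: PC=3 exec 'JZ 7'. After: A=-1 B=3 C=0 D=0 ZF=0 PC=4
Step 5: PC=4 exec 'ADD B, 2'. After: A=-1 B=5 C=0 D=0 ZF=0 PC=5
Step 6: PC=5 exec 'MOV B, 7'. After: A=-1 B=7 C=0 D=0 ZF=0 PC=6
Step 7: PC=6 exec 'ADD B, 7'. After: A=-1 B=14 C=0 D=0 ZF=0 PC=7
Step 8: PC=7 exec 'ADD C, 1'. After: A=-1 B=14 C=1 D=0 ZF=0 PC=8
Step 9: PC=8 exec 'ADD C, 2'. After: A=-1 B=14 C=3 D=0 ZF=0 PC=9
Step 10: PC=9 exec 'HALT'. After: A=-1 B=14 C=3 D=0 ZF=0 PC=9 HALTED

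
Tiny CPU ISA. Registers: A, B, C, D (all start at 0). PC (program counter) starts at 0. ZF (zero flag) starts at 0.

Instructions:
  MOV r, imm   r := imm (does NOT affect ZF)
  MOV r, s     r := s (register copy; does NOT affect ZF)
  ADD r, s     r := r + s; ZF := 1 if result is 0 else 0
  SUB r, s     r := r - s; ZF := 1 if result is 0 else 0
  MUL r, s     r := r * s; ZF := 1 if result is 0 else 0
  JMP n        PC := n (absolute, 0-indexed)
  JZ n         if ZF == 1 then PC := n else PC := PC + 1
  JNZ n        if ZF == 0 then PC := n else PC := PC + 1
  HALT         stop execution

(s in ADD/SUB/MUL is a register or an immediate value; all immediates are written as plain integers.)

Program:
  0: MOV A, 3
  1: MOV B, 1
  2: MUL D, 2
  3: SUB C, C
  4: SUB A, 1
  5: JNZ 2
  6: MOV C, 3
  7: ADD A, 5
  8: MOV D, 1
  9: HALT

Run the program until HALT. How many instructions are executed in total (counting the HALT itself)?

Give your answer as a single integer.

Answer: 18

Derivation:
Step 1: PC=0 exec 'MOV A, 3'. After: A=3 B=0 C=0 D=0 ZF=0 PC=1
Step 2: PC=1 exec 'MOV B, 1'. After: A=3 B=1 C=0 D=0 ZF=0 PC=2
Step 3: PC=2 exec 'MUL D, 2'. After: A=3 B=1 C=0 D=0 ZF=1 PC=3
Step 4: PC=3 exec 'SUB C, C'. After: A=3 B=1 C=0 D=0 ZF=1 PC=4
Step 5: PC=4 exec 'SUB A, 1'. After: A=2 B=1 C=0 D=0 ZF=0 PC=5
Step 6: PC=5 exec 'JNZ 2'. After: A=2 B=1 C=0 D=0 ZF=0 PC=2
Step 7: PC=2 exec 'MUL D, 2'. After: A=2 B=1 C=0 D=0 ZF=1 PC=3
Step 8: PC=3 exec 'SUB C, C'. After: A=2 B=1 C=0 D=0 ZF=1 PC=4
Step 9: PC=4 exec 'SUB A, 1'. After: A=1 B=1 C=0 D=0 ZF=0 PC=5
Step 10: PC=5 exec 'JNZ 2'. After: A=1 B=1 C=0 D=0 ZF=0 PC=2
Step 11: PC=2 exec 'MUL D, 2'. After: A=1 B=1 C=0 D=0 ZF=1 PC=3
Step 12: PC=3 exec 'SUB C, C'. After: A=1 B=1 C=0 D=0 ZF=1 PC=4
Step 13: PC=4 exec 'SUB A, 1'. After: A=0 B=1 C=0 D=0 ZF=1 PC=5
Step 14: PC=5 exec 'JNZ 2'. After: A=0 B=1 C=0 D=0 ZF=1 PC=6
Step 15: PC=6 exec 'MOV C, 3'. After: A=0 B=1 C=3 D=0 ZF=1 PC=7
Step 16: PC=7 exec 'ADD A, 5'. After: A=5 B=1 C=3 D=0 ZF=0 PC=8
Step 17: PC=8 exec 'MOV D, 1'. After: A=5 B=1 C=3 D=1 ZF=0 PC=9
Step 18: PC=9 exec 'HALT'. After: A=5 B=1 C=3 D=1 ZF=0 PC=9 HALTED
Total instructions executed: 18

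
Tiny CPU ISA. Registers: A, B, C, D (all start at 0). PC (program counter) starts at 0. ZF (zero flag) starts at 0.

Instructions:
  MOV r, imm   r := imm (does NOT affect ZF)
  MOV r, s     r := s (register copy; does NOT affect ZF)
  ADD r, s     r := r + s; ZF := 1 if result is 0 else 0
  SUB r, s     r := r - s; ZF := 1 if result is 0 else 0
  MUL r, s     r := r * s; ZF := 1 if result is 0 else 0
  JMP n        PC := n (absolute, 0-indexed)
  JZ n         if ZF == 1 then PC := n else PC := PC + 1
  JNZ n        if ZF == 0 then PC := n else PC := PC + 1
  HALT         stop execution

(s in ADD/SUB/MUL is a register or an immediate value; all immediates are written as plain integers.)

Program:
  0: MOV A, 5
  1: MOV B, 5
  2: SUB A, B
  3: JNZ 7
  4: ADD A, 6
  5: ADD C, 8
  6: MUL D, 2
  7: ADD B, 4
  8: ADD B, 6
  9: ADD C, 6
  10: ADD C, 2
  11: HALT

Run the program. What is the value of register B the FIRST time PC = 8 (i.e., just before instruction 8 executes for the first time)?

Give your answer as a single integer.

Step 1: PC=0 exec 'MOV A, 5'. After: A=5 B=0 C=0 D=0 ZF=0 PC=1
Step 2: PC=1 exec 'MOV B, 5'. After: A=5 B=5 C=0 D=0 ZF=0 PC=2
Step 3: PC=2 exec 'SUB A, B'. After: A=0 B=5 C=0 D=0 ZF=1 PC=3
Step 4: PC=3 exec 'JNZ 7'. After: A=0 B=5 C=0 D=0 ZF=1 PC=4
Step 5: PC=4 exec 'ADD A, 6'. After: A=6 B=5 C=0 D=0 ZF=0 PC=5
Step 6: PC=5 exec 'ADD C, 8'. After: A=6 B=5 C=8 D=0 ZF=0 PC=6
Step 7: PC=6 exec 'MUL D, 2'. After: A=6 B=5 C=8 D=0 ZF=1 PC=7
Step 8: PC=7 exec 'ADD B, 4'. After: A=6 B=9 C=8 D=0 ZF=0 PC=8
First time PC=8: B=9

9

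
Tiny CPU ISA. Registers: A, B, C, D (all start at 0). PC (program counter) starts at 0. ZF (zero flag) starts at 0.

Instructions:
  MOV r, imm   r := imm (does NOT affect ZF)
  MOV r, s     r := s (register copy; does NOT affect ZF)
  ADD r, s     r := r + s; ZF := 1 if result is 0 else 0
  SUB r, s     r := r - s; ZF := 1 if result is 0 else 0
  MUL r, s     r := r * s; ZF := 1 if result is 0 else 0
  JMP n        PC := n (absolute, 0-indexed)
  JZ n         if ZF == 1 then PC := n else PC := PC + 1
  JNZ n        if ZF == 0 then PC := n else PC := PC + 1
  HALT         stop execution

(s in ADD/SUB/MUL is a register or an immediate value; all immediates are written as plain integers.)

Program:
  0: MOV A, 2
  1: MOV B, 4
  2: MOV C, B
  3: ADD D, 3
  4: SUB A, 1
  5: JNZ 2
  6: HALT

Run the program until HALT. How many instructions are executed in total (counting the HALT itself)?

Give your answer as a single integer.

Step 1: PC=0 exec 'MOV A, 2'. After: A=2 B=0 C=0 D=0 ZF=0 PC=1
Step 2: PC=1 exec 'MOV B, 4'. After: A=2 B=4 C=0 D=0 ZF=0 PC=2
Step 3: PC=2 exec 'MOV C, B'. After: A=2 B=4 C=4 D=0 ZF=0 PC=3
Step 4: PC=3 exec 'ADD D, 3'. After: A=2 B=4 C=4 D=3 ZF=0 PC=4
Step 5: PC=4 exec 'SUB A, 1'. After: A=1 B=4 C=4 D=3 ZF=0 PC=5
Step 6: PC=5 exec 'JNZ 2'. After: A=1 B=4 C=4 D=3 ZF=0 PC=2
Step 7: PC=2 exec 'MOV C, B'. After: A=1 B=4 C=4 D=3 ZF=0 PC=3
Step 8: PC=3 exec 'ADD D, 3'. After: A=1 B=4 C=4 D=6 ZF=0 PC=4
Step 9: PC=4 exec 'SUB A, 1'. After: A=0 B=4 C=4 D=6 ZF=1 PC=5
Step 10: PC=5 exec 'JNZ 2'. After: A=0 B=4 C=4 D=6 ZF=1 PC=6
Step 11: PC=6 exec 'HALT'. After: A=0 B=4 C=4 D=6 ZF=1 PC=6 HALTED
Total instructions executed: 11

Answer: 11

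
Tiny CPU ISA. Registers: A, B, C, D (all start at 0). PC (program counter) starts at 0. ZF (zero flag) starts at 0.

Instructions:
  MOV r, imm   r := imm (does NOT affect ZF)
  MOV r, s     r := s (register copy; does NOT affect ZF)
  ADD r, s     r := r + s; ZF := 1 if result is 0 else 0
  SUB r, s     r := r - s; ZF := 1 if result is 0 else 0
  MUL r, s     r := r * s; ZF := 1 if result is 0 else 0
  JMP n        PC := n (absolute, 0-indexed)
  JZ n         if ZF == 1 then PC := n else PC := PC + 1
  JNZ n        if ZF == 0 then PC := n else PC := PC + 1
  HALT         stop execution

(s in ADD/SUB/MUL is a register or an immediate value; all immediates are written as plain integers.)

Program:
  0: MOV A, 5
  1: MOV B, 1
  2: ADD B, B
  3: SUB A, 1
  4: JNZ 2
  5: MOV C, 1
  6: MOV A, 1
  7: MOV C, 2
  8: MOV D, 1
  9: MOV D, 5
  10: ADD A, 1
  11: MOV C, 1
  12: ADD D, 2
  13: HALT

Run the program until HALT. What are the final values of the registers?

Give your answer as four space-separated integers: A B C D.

Answer: 2 32 1 7

Derivation:
Step 1: PC=0 exec 'MOV A, 5'. After: A=5 B=0 C=0 D=0 ZF=0 PC=1
Step 2: PC=1 exec 'MOV B, 1'. After: A=5 B=1 C=0 D=0 ZF=0 PC=2
Step 3: PC=2 exec 'ADD B, B'. After: A=5 B=2 C=0 D=0 ZF=0 PC=3
Step 4: PC=3 exec 'SUB A, 1'. After: A=4 B=2 C=0 D=0 ZF=0 PC=4
Step 5: PC=4 exec 'JNZ 2'. After: A=4 B=2 C=0 D=0 ZF=0 PC=2
Step 6: PC=2 exec 'ADD B, B'. After: A=4 B=4 C=0 D=0 ZF=0 PC=3
Step 7: PC=3 exec 'SUB A, 1'. After: A=3 B=4 C=0 D=0 ZF=0 PC=4
Step 8: PC=4 exec 'JNZ 2'. After: A=3 B=4 C=0 D=0 ZF=0 PC=2
Step 9: PC=2 exec 'ADD B, B'. After: A=3 B=8 C=0 D=0 ZF=0 PC=3
Step 10: PC=3 exec 'SUB A, 1'. After: A=2 B=8 C=0 D=0 ZF=0 PC=4
Step 11: PC=4 exec 'JNZ 2'. After: A=2 B=8 C=0 D=0 ZF=0 PC=2
Step 12: PC=2 exec 'ADD B, B'. After: A=2 B=16 C=0 D=0 ZF=0 PC=3
Step 13: PC=3 exec 'SUB A, 1'. After: A=1 B=16 C=0 D=0 ZF=0 PC=4
Step 14: PC=4 exec 'JNZ 2'. After: A=1 B=16 C=0 D=0 ZF=0 PC=2
Step 15: PC=2 exec 'ADD B, B'. After: A=1 B=32 C=0 D=0 ZF=0 PC=3
Step 16: PC=3 exec 'SUB A, 1'. After: A=0 B=32 C=0 D=0 ZF=1 PC=4
Step 17: PC=4 exec 'JNZ 2'. After: A=0 B=32 C=0 D=0 ZF=1 PC=5
Step 18: PC=5 exec 'MOV C, 1'. After: A=0 B=32 C=1 D=0 ZF=1 PC=6
Step 19: PC=6 exec 'MOV A, 1'. After: A=1 B=32 C=1 D=0 ZF=1 PC=7
Step 20: PC=7 exec 'MOV C, 2'. After: A=1 B=32 C=2 D=0 ZF=1 PC=8
Step 21: PC=8 exec 'MOV D, 1'. After: A=1 B=32 C=2 D=1 ZF=1 PC=9
Step 22: PC=9 exec 'MOV D, 5'. After: A=1 B=32 C=2 D=5 ZF=1 PC=10
Step 23: PC=10 exec 'ADD A, 1'. After: A=2 B=32 C=2 D=5 ZF=0 PC=11
Step 24: PC=11 exec 'MOV C, 1'. After: A=2 B=32 C=1 D=5 ZF=0 PC=12
Step 25: PC=12 exec 'ADD D, 2'. After: A=2 B=32 C=1 D=7 ZF=0 PC=13
Step 26: PC=13 exec 'HALT'. After: A=2 B=32 C=1 D=7 ZF=0 PC=13 HALTED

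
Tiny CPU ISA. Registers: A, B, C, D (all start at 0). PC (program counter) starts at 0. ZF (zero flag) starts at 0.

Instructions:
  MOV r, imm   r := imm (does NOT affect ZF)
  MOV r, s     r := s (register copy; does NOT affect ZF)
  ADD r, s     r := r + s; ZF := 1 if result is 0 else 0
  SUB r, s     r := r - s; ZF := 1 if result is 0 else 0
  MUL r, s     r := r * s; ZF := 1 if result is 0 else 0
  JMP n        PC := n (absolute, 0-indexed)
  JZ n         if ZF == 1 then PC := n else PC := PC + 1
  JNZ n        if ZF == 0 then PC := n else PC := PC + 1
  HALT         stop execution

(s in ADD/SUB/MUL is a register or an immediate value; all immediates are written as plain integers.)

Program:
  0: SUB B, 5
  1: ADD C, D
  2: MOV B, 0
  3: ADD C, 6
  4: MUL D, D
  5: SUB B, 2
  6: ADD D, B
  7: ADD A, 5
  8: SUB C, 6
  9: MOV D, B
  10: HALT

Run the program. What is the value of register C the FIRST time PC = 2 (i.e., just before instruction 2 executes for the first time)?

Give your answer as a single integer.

Step 1: PC=0 exec 'SUB B, 5'. After: A=0 B=-5 C=0 D=0 ZF=0 PC=1
Step 2: PC=1 exec 'ADD C, D'. After: A=0 B=-5 C=0 D=0 ZF=1 PC=2
First time PC=2: C=0

0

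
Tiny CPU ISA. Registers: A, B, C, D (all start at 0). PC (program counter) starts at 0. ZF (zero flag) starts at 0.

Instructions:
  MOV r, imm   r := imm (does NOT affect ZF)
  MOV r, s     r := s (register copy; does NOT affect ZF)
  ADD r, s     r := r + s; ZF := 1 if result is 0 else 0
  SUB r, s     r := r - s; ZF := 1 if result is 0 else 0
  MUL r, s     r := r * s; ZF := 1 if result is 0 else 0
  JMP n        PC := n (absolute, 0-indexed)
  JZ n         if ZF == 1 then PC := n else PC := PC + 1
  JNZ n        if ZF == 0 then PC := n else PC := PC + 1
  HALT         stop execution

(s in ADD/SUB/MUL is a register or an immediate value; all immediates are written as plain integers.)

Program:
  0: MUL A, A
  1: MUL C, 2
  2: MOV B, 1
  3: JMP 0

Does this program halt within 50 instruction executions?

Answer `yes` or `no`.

Step 1: PC=0 exec 'MUL A, A'. After: A=0 B=0 C=0 D=0 ZF=1 PC=1
Step 2: PC=1 exec 'MUL C, 2'. After: A=0 B=0 C=0 D=0 ZF=1 PC=2
Step 3: PC=2 exec 'MOV B, 1'. After: A=0 B=1 C=0 D=0 ZF=1 PC=3
Step 4: PC=3 exec 'JMP 0'. After: A=0 B=1 C=0 D=0 ZF=1 PC=0
Step 5: PC=0 exec 'MUL A, A'. After: A=0 B=1 C=0 D=0 ZF=1 PC=1
Step 6: PC=1 exec 'MUL C, 2'. After: A=0 B=1 C=0 D=0 ZF=1 PC=2
Step 7: PC=2 exec 'MOV B, 1'. After: A=0 B=1 C=0 D=0 ZF=1 PC=3
State after step 7 equals state after step 3: the program is in a cycle of length 4 and will never halt.

Answer: no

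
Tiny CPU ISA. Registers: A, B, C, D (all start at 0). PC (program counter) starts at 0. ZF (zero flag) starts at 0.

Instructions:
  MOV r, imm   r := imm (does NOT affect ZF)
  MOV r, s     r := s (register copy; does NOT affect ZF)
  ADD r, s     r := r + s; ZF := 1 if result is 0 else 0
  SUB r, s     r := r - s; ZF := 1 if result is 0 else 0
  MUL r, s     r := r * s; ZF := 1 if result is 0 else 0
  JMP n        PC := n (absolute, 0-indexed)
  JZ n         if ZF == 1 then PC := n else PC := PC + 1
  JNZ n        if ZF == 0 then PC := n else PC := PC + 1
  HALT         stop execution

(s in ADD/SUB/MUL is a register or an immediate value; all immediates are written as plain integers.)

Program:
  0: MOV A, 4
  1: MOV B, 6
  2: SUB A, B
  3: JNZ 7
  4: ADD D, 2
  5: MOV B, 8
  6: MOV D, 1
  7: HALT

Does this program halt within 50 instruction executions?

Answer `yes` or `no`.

Answer: yes

Derivation:
Step 1: PC=0 exec 'MOV A, 4'. After: A=4 B=0 C=0 D=0 ZF=0 PC=1
Step 2: PC=1 exec 'MOV B, 6'. After: A=4 B=6 C=0 D=0 ZF=0 PC=2
Step 3: PC=2 exec 'SUB A, B'. After: A=-2 B=6 C=0 D=0 ZF=0 PC=3
Step 4: PC=3 exec 'JNZ 7'. After: A=-2 B=6 C=0 D=0 ZF=0 PC=7
Step 5: PC=7 exec 'HALT'. After: A=-2 B=6 C=0 D=0 ZF=0 PC=7 HALTED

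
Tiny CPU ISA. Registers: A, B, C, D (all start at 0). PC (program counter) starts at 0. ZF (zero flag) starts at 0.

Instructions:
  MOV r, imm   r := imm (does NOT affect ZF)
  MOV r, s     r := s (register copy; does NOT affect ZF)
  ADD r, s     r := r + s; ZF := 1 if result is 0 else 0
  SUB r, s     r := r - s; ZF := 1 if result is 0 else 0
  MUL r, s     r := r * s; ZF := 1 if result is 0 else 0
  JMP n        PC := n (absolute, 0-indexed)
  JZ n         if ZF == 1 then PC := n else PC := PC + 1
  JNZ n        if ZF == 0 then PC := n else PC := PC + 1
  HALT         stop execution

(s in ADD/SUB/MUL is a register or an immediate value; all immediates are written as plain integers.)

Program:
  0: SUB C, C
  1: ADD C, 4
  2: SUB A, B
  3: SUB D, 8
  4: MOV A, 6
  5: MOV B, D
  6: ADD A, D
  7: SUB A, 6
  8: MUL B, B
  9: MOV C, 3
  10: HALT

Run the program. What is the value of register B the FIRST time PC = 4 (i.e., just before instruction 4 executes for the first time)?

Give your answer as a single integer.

Step 1: PC=0 exec 'SUB C, C'. After: A=0 B=0 C=0 D=0 ZF=1 PC=1
Step 2: PC=1 exec 'ADD C, 4'. After: A=0 B=0 C=4 D=0 ZF=0 PC=2
Step 3: PC=2 exec 'SUB A, B'. After: A=0 B=0 C=4 D=0 ZF=1 PC=3
Step 4: PC=3 exec 'SUB D, 8'. After: A=0 B=0 C=4 D=-8 ZF=0 PC=4
First time PC=4: B=0

0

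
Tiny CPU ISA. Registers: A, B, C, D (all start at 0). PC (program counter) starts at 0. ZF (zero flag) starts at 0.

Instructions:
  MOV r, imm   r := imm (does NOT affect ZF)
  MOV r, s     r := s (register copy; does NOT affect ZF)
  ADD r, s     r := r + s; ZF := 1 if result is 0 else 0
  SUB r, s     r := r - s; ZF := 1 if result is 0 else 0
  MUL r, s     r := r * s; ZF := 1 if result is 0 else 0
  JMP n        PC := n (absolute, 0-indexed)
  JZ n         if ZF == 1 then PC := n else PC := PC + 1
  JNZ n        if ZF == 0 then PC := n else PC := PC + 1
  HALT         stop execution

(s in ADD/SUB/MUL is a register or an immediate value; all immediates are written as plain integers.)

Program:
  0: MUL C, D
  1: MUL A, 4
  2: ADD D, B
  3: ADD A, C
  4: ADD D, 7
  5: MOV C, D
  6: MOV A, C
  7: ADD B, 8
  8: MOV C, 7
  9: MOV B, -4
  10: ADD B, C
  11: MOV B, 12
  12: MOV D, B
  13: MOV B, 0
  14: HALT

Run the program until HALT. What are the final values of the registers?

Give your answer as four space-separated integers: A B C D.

Answer: 7 0 7 12

Derivation:
Step 1: PC=0 exec 'MUL C, D'. After: A=0 B=0 C=0 D=0 ZF=1 PC=1
Step 2: PC=1 exec 'MUL A, 4'. After: A=0 B=0 C=0 D=0 ZF=1 PC=2
Step 3: PC=2 exec 'ADD D, B'. After: A=0 B=0 C=0 D=0 ZF=1 PC=3
Step 4: PC=3 exec 'ADD A, C'. After: A=0 B=0 C=0 D=0 ZF=1 PC=4
Step 5: PC=4 exec 'ADD D, 7'. After: A=0 B=0 C=0 D=7 ZF=0 PC=5
Step 6: PC=5 exec 'MOV C, D'. After: A=0 B=0 C=7 D=7 ZF=0 PC=6
Step 7: PC=6 exec 'MOV A, C'. After: A=7 B=0 C=7 D=7 ZF=0 PC=7
Step 8: PC=7 exec 'ADD B, 8'. After: A=7 B=8 C=7 D=7 ZF=0 PC=8
Step 9: PC=8 exec 'MOV C, 7'. After: A=7 B=8 C=7 D=7 ZF=0 PC=9
Step 10: PC=9 exec 'MOV B, -4'. After: A=7 B=-4 C=7 D=7 ZF=0 PC=10
Step 11: PC=10 exec 'ADD B, C'. After: A=7 B=3 C=7 D=7 ZF=0 PC=11
Step 12: PC=11 exec 'MOV B, 12'. After: A=7 B=12 C=7 D=7 ZF=0 PC=12
Step 13: PC=12 exec 'MOV D, B'. After: A=7 B=12 C=7 D=12 ZF=0 PC=13
Step 14: PC=13 exec 'MOV B, 0'. After: A=7 B=0 C=7 D=12 ZF=0 PC=14
Step 15: PC=14 exec 'HALT'. After: A=7 B=0 C=7 D=12 ZF=0 PC=14 HALTED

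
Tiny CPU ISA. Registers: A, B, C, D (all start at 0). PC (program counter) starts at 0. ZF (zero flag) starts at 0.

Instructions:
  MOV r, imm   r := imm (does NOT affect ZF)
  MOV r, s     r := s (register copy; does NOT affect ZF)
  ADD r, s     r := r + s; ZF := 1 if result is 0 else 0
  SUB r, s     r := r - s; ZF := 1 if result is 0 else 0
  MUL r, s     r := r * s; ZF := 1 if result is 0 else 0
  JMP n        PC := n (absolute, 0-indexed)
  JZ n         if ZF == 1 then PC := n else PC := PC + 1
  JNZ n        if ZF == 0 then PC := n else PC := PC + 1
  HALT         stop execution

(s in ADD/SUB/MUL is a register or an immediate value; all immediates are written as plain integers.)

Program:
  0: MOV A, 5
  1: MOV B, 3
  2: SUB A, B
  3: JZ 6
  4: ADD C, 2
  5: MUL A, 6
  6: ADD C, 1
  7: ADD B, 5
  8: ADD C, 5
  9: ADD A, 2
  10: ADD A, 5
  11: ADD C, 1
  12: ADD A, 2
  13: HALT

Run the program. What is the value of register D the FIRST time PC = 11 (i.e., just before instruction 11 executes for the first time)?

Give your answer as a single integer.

Step 1: PC=0 exec 'MOV A, 5'. After: A=5 B=0 C=0 D=0 ZF=0 PC=1
Step 2: PC=1 exec 'MOV B, 3'. After: A=5 B=3 C=0 D=0 ZF=0 PC=2
Step 3: PC=2 exec 'SUB A, B'. After: A=2 B=3 C=0 D=0 ZF=0 PC=3
Step 4: PC=3 exec 'JZ 6'. After: A=2 B=3 C=0 D=0 ZF=0 PC=4
Step 5: PC=4 exec 'ADD C, 2'. After: A=2 B=3 C=2 D=0 ZF=0 PC=5
Step 6: PC=5 exec 'MUL A, 6'. After: A=12 B=3 C=2 D=0 ZF=0 PC=6
Step 7: PC=6 exec 'ADD C, 1'. After: A=12 B=3 C=3 D=0 ZF=0 PC=7
Step 8: PC=7 exec 'ADD B, 5'. After: A=12 B=8 C=3 D=0 ZF=0 PC=8
Step 9: PC=8 exec 'ADD C, 5'. After: A=12 B=8 C=8 D=0 ZF=0 PC=9
Step 10: PC=9 exec 'ADD A, 2'. After: A=14 B=8 C=8 D=0 ZF=0 PC=10
Step 11: PC=10 exec 'ADD A, 5'. After: A=19 B=8 C=8 D=0 ZF=0 PC=11
First time PC=11: D=0

0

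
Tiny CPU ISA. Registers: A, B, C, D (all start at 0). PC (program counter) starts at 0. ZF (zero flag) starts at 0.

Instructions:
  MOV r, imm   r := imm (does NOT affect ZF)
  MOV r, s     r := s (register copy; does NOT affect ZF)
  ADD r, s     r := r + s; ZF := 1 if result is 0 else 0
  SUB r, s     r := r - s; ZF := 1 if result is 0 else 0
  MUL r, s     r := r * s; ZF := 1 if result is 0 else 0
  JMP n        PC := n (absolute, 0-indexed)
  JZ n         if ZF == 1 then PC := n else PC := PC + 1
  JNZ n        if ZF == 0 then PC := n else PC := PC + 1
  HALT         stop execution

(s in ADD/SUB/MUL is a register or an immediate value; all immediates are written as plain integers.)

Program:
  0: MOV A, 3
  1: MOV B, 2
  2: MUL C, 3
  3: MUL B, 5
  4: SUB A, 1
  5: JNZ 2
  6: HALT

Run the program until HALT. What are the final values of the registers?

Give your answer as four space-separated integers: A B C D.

Step 1: PC=0 exec 'MOV A, 3'. After: A=3 B=0 C=0 D=0 ZF=0 PC=1
Step 2: PC=1 exec 'MOV B, 2'. After: A=3 B=2 C=0 D=0 ZF=0 PC=2
Step 3: PC=2 exec 'MUL C, 3'. After: A=3 B=2 C=0 D=0 ZF=1 PC=3
Step 4: PC=3 exec 'MUL B, 5'. After: A=3 B=10 C=0 D=0 ZF=0 PC=4
Step 5: PC=4 exec 'SUB A, 1'. After: A=2 B=10 C=0 D=0 ZF=0 PC=5
Step 6: PC=5 exec 'JNZ 2'. After: A=2 B=10 C=0 D=0 ZF=0 PC=2
Step 7: PC=2 exec 'MUL C, 3'. After: A=2 B=10 C=0 D=0 ZF=1 PC=3
Step 8: PC=3 exec 'MUL B, 5'. After: A=2 B=50 C=0 D=0 ZF=0 PC=4
Step 9: PC=4 exec 'SUB A, 1'. After: A=1 B=50 C=0 D=0 ZF=0 PC=5
Step 10: PC=5 exec 'JNZ 2'. After: A=1 B=50 C=0 D=0 ZF=0 PC=2
Step 11: PC=2 exec 'MUL C, 3'. After: A=1 B=50 C=0 D=0 ZF=1 PC=3
Step 12: PC=3 exec 'MUL B, 5'. After: A=1 B=250 C=0 D=0 ZF=0 PC=4
Step 13: PC=4 exec 'SUB A, 1'. After: A=0 B=250 C=0 D=0 ZF=1 PC=5
Step 14: PC=5 exec 'JNZ 2'. After: A=0 B=250 C=0 D=0 ZF=1 PC=6
Step 15: PC=6 exec 'HALT'. After: A=0 B=250 C=0 D=0 ZF=1 PC=6 HALTED

Answer: 0 250 0 0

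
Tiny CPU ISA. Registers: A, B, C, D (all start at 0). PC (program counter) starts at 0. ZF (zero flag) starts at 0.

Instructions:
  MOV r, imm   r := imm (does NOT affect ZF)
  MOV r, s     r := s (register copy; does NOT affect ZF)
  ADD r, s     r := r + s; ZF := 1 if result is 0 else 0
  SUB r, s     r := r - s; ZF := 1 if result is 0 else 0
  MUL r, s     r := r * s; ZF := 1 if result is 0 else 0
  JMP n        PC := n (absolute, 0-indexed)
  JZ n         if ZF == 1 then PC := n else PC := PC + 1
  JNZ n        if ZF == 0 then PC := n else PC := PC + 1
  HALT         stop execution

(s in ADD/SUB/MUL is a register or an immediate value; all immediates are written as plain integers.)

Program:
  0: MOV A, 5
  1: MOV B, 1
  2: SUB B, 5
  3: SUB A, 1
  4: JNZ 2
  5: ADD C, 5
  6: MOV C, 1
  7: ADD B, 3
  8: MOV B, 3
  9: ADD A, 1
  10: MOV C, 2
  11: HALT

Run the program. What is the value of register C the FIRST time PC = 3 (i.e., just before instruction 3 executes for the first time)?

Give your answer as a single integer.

Step 1: PC=0 exec 'MOV A, 5'. After: A=5 B=0 C=0 D=0 ZF=0 PC=1
Step 2: PC=1 exec 'MOV B, 1'. After: A=5 B=1 C=0 D=0 ZF=0 PC=2
Step 3: PC=2 exec 'SUB B, 5'. After: A=5 B=-4 C=0 D=0 ZF=0 PC=3
First time PC=3: C=0

0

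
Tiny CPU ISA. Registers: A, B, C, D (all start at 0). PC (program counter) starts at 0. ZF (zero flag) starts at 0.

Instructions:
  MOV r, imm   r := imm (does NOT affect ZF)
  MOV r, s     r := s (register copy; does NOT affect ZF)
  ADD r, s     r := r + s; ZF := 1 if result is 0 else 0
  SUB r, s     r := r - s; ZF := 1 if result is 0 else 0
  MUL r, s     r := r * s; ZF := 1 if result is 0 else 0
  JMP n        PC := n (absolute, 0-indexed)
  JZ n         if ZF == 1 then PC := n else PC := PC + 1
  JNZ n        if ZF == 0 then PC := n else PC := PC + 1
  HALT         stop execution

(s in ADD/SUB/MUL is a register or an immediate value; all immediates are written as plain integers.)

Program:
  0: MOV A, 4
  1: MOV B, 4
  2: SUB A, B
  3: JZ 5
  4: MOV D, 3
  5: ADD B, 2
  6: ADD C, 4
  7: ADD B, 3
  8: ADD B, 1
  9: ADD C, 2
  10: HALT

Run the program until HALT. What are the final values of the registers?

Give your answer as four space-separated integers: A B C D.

Answer: 0 10 6 0

Derivation:
Step 1: PC=0 exec 'MOV A, 4'. After: A=4 B=0 C=0 D=0 ZF=0 PC=1
Step 2: PC=1 exec 'MOV B, 4'. After: A=4 B=4 C=0 D=0 ZF=0 PC=2
Step 3: PC=2 exec 'SUB A, B'. After: A=0 B=4 C=0 D=0 ZF=1 PC=3
Step 4: PC=3 exec 'JZ 5'. After: A=0 B=4 C=0 D=0 ZF=1 PC=5
Step 5: PC=5 exec 'ADD B, 2'. After: A=0 B=6 C=0 D=0 ZF=0 PC=6
Step 6: PC=6 exec 'ADD C, 4'. After: A=0 B=6 C=4 D=0 ZF=0 PC=7
Step 7: PC=7 exec 'ADD B, 3'. After: A=0 B=9 C=4 D=0 ZF=0 PC=8
Step 8: PC=8 exec 'ADD B, 1'. After: A=0 B=10 C=4 D=0 ZF=0 PC=9
Step 9: PC=9 exec 'ADD C, 2'. After: A=0 B=10 C=6 D=0 ZF=0 PC=10
Step 10: PC=10 exec 'HALT'. After: A=0 B=10 C=6 D=0 ZF=0 PC=10 HALTED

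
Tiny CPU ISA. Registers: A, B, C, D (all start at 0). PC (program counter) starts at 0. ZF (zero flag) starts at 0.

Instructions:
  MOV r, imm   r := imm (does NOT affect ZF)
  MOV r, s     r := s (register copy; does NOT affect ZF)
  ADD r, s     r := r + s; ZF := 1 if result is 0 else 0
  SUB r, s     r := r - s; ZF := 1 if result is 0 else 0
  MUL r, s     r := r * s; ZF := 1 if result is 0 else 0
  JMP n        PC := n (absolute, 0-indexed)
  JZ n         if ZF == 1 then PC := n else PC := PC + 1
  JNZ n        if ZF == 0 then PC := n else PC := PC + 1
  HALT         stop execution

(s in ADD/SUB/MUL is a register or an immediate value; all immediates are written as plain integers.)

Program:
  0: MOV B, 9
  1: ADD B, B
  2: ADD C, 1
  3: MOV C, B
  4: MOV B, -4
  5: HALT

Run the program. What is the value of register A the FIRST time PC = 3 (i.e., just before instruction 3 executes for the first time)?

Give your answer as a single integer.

Step 1: PC=0 exec 'MOV B, 9'. After: A=0 B=9 C=0 D=0 ZF=0 PC=1
Step 2: PC=1 exec 'ADD B, B'. After: A=0 B=18 C=0 D=0 ZF=0 PC=2
Step 3: PC=2 exec 'ADD C, 1'. After: A=0 B=18 C=1 D=0 ZF=0 PC=3
First time PC=3: A=0

0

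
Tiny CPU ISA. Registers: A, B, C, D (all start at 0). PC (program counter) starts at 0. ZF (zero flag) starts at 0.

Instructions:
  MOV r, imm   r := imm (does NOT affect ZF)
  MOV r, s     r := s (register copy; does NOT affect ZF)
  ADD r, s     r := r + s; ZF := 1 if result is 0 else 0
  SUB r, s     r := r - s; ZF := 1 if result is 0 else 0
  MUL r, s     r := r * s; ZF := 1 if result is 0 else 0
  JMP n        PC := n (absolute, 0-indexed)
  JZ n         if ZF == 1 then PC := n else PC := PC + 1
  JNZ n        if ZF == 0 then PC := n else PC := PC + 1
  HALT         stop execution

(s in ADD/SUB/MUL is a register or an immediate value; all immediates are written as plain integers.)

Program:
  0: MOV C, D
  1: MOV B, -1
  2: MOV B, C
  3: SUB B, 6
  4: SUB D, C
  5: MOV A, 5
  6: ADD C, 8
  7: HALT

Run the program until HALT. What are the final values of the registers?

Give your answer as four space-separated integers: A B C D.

Answer: 5 -6 8 0

Derivation:
Step 1: PC=0 exec 'MOV C, D'. After: A=0 B=0 C=0 D=0 ZF=0 PC=1
Step 2: PC=1 exec 'MOV B, -1'. After: A=0 B=-1 C=0 D=0 ZF=0 PC=2
Step 3: PC=2 exec 'MOV B, C'. After: A=0 B=0 C=0 D=0 ZF=0 PC=3
Step 4: PC=3 exec 'SUB B, 6'. After: A=0 B=-6 C=0 D=0 ZF=0 PC=4
Step 5: PC=4 exec 'SUB D, C'. After: A=0 B=-6 C=0 D=0 ZF=1 PC=5
Step 6: PC=5 exec 'MOV A, 5'. After: A=5 B=-6 C=0 D=0 ZF=1 PC=6
Step 7: PC=6 exec 'ADD C, 8'. After: A=5 B=-6 C=8 D=0 ZF=0 PC=7
Step 8: PC=7 exec 'HALT'. After: A=5 B=-6 C=8 D=0 ZF=0 PC=7 HALTED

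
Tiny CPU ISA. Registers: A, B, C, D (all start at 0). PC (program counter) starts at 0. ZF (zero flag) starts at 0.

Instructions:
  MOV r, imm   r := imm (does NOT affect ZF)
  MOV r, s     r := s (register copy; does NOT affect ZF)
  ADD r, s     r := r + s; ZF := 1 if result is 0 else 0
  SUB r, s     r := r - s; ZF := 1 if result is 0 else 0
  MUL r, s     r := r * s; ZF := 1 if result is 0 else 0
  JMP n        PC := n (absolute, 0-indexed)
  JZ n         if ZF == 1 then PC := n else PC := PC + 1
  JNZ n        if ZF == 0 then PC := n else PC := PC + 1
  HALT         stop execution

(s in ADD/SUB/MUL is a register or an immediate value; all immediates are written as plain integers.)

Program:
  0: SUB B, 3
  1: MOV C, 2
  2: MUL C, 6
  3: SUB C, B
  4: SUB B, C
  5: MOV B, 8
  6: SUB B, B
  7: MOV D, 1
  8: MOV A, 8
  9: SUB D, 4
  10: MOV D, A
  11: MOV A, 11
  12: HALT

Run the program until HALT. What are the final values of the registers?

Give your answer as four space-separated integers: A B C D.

Answer: 11 0 15 8

Derivation:
Step 1: PC=0 exec 'SUB B, 3'. After: A=0 B=-3 C=0 D=0 ZF=0 PC=1
Step 2: PC=1 exec 'MOV C, 2'. After: A=0 B=-3 C=2 D=0 ZF=0 PC=2
Step 3: PC=2 exec 'MUL C, 6'. After: A=0 B=-3 C=12 D=0 ZF=0 PC=3
Step 4: PC=3 exec 'SUB C, B'. After: A=0 B=-3 C=15 D=0 ZF=0 PC=4
Step 5: PC=4 exec 'SUB B, C'. After: A=0 B=-18 C=15 D=0 ZF=0 PC=5
Step 6: PC=5 exec 'MOV B, 8'. After: A=0 B=8 C=15 D=0 ZF=0 PC=6
Step 7: PC=6 exec 'SUB B, B'. After: A=0 B=0 C=15 D=0 ZF=1 PC=7
Step 8: PC=7 exec 'MOV D, 1'. After: A=0 B=0 C=15 D=1 ZF=1 PC=8
Step 9: PC=8 exec 'MOV A, 8'. After: A=8 B=0 C=15 D=1 ZF=1 PC=9
Step 10: PC=9 exec 'SUB D, 4'. After: A=8 B=0 C=15 D=-3 ZF=0 PC=10
Step 11: PC=10 exec 'MOV D, A'. After: A=8 B=0 C=15 D=8 ZF=0 PC=11
Step 12: PC=11 exec 'MOV A, 11'. After: A=11 B=0 C=15 D=8 ZF=0 PC=12
Step 13: PC=12 exec 'HALT'. After: A=11 B=0 C=15 D=8 ZF=0 PC=12 HALTED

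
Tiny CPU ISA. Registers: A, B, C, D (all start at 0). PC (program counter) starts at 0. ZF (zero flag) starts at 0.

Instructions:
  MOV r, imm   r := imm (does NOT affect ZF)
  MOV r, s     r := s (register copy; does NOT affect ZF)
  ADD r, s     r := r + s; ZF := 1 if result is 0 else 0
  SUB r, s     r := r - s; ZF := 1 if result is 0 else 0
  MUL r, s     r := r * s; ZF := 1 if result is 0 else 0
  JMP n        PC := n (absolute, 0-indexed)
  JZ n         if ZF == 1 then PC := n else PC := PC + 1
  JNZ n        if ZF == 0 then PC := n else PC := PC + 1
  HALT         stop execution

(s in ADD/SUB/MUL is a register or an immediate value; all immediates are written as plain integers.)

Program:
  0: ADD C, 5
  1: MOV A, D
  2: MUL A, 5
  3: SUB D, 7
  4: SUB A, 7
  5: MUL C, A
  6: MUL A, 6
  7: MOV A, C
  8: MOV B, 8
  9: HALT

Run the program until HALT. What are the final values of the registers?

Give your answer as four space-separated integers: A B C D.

Answer: -35 8 -35 -7

Derivation:
Step 1: PC=0 exec 'ADD C, 5'. After: A=0 B=0 C=5 D=0 ZF=0 PC=1
Step 2: PC=1 exec 'MOV A, D'. After: A=0 B=0 C=5 D=0 ZF=0 PC=2
Step 3: PC=2 exec 'MUL A, 5'. After: A=0 B=0 C=5 D=0 ZF=1 PC=3
Step 4: PC=3 exec 'SUB D, 7'. After: A=0 B=0 C=5 D=-7 ZF=0 PC=4
Step 5: PC=4 exec 'SUB A, 7'. After: A=-7 B=0 C=5 D=-7 ZF=0 PC=5
Step 6: PC=5 exec 'MUL C, A'. After: A=-7 B=0 C=-35 D=-7 ZF=0 PC=6
Step 7: PC=6 exec 'MUL A, 6'. After: A=-42 B=0 C=-35 D=-7 ZF=0 PC=7
Step 8: PC=7 exec 'MOV A, C'. After: A=-35 B=0 C=-35 D=-7 ZF=0 PC=8
Step 9: PC=8 exec 'MOV B, 8'. After: A=-35 B=8 C=-35 D=-7 ZF=0 PC=9
Step 10: PC=9 exec 'HALT'. After: A=-35 B=8 C=-35 D=-7 ZF=0 PC=9 HALTED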